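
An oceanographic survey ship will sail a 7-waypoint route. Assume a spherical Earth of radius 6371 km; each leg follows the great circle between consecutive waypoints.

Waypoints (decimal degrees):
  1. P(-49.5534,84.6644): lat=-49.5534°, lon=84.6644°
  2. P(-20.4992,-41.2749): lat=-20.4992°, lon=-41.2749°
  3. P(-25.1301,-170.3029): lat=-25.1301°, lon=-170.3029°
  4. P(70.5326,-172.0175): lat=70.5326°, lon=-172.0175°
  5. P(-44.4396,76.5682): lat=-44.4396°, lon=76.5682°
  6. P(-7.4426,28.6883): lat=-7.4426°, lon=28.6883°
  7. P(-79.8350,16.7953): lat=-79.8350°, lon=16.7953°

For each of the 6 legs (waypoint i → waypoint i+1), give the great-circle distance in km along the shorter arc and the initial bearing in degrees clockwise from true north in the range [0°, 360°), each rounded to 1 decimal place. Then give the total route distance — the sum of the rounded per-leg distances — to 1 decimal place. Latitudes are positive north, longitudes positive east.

Leg 1: φ1=-0.8648700, φ2=-0.3577785, Δφ=0.5070915, Δλ=-2.1980554 rad; a=sin²(Δφ/2)+cosφ1·cosφ2·sin²(Δλ/2)=0.5450751497; c=2·atan2(√a, √(1-a))=1.661069185; dist=6371·c=10582.672 ≈ 10582.7 km; running total=10582.7 km
Leg 1 bearing: y=sinΔλ·cosφ2=-0.75837053, x=cosφ1·sinφ2-sinφ1·cosφ2·cosΔλ=-0.64555950; θ=atan2(y, x)=-130.4059° <0 so +360° → 229.5941° ≈ 229.6°
Leg 2: φ1=-0.3577785, φ2=-0.4386030, Δφ=-0.0808245, Δλ=-2.2519634 rad; a=sin²(Δφ/2)+cosφ1·cosφ2·sin²(Δλ/2)=0.6926386948; c=2·atan2(√a, √(1-a))=1.966304726; dist=6371·c=12527.327 ≈ 12527.3 km; running total=23110.0 km
Leg 2 bearing: y=sinΔλ·cosφ2=-0.70330733, x=cosφ1·sinφ2-sinφ1·cosφ2·cosΔλ=-0.59742793; θ=atan2(y, x)=-130.3464° <0 so +360° → 229.6536° ≈ 229.7°
Leg 3: φ1=-0.4386030, φ2=1.2310261, Δφ=1.6696291, Δλ=-0.0299254 rad; a=sin²(Δφ/2)+cosφ1·cosφ2·sin²(Δλ/2)=0.5494035158; c=2·atan2(√a, √(1-a))=1.669764842; dist=6371·c=10638.072 ≈ 10638.1 km; running total=33748.1 km
Leg 3 bearing: y=sinΔλ·cosφ2=-0.00997177, x=cosφ1·sinφ2-sinφ1·cosφ2·cosΔλ=0.99505665; θ=atan2(y, x)=-0.5742° <0 so +360° → 359.4258° ≈ 359.4°
Leg 4: φ1=1.2310261, φ2=-0.7756173, Δφ=-2.0066434, Δλ=4.3386389 rad; a=sin²(Δφ/2)+cosφ1·cosφ2·sin²(Δλ/2)=0.8735040678; c=2·atan2(√a, √(1-a))=2.414346657; dist=6371·c=15381.803 ≈ 15381.8 km; running total=49129.9 km
Leg 4 bearing: y=sinΔλ·cosφ2=-0.66469851, x=cosφ1·sinφ2-sinφ1·cosφ2·cosΔλ=0.01243928; θ=atan2(y, x)=-88.9279° <0 so +360° → 271.0721° ≈ 271.1°
Leg 5: φ1=-0.7756173, φ2=-0.1298979, Δφ=0.6457195, Δλ=-0.8356619 rad; a=sin²(Δφ/2)+cosφ1·cosφ2·sin²(Δλ/2)=0.2172390024; c=2·atan2(√a, √(1-a))=0.969730284; dist=6371·c=6178.152 ≈ 6178.2 km; running total=55308.1 km
Leg 5 bearing: y=sinΔλ·cosφ2=-0.73549153, x=cosφ1·sinφ2-sinφ1·cosφ2·cosΔλ=0.37314485; θ=atan2(y, x)=-63.0995° <0 so +360° → 296.9005° ≈ 296.9°
Leg 6: φ1=-0.1298979, φ2=-1.3933836, Δφ=-1.2634857, Δλ=-0.2075720 rad; a=sin²(Δφ/2)+cosφ1·cosφ2·sin²(Δλ/2)=0.3506300620; c=2·atan2(√a, √(1-a))=1.267424368; dist=6371·c=8074.761 ≈ 8074.8 km; running total=63382.9 km
Leg 6 bearing: y=sinΔλ·cosφ2=-0.03637054, x=cosφ1·sinφ2-sinφ1·cosφ2·cosΔλ=-0.95364127; θ=atan2(y, x)=-177.8159° <0 so +360° → 182.1841° ≈ 182.2°

Leg 1: dist=10582.7 km, bearing=229.6°
Leg 2: dist=12527.3 km, bearing=229.7°
Leg 3: dist=10638.1 km, bearing=359.4°
Leg 4: dist=15381.8 km, bearing=271.1°
Leg 5: dist=6178.2 km, bearing=296.9°
Leg 6: dist=8074.8 km, bearing=182.2°
Total: 63382.9 km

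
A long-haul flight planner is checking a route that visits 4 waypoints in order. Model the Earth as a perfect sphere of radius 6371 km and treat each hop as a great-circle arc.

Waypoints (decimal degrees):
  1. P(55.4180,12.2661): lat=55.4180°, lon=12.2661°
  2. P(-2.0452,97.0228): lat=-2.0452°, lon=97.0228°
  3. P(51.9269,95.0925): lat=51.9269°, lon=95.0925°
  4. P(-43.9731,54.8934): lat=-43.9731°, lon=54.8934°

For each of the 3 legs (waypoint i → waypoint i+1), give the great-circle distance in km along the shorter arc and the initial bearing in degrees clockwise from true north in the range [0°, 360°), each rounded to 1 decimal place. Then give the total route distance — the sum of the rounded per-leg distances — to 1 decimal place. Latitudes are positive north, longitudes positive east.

Leg 1: φ1=0.9672266, φ2=-0.0356955, Δφ=-1.0029220, Δλ=1.4792835 rad; a=sin²(Δφ/2)+cosφ1·cosφ2·sin²(Δλ/2)=0.4887732731; c=2·atan2(√a, √(1-a))=1.548340986; dist=6371·c=9864.480 ≈ 9864.5 km; running total=9864.5 km
Leg 1 bearing: y=sinΔλ·cosφ2=0.99518127, x=cosφ1·sinφ2-sinφ1·cosφ2·cosΔλ=-0.09544675; θ=atan2(y, x)=95.4784° ≈ 95.5°
Leg 2: φ1=-0.0356955, φ2=0.9062954, Δφ=0.9419908, Δλ=-0.0336901 rad; a=sin²(Δφ/2)+cosφ1·cosφ2·sin²(Δλ/2)=0.2060852891; c=2·atan2(√a, √(1-a))=0.942423198; dist=6371·c=6004.178 ≈ 6004.2 km; running total=15868.7 km
Leg 2 bearing: y=sinΔλ·cosφ2=-0.02077162, x=cosφ1·sinφ2-sinφ1·cosφ2·cosΔλ=0.80871819; θ=atan2(y, x)=-1.4713° <0 so +360° → 358.5287° ≈ 358.5°
Leg 3: φ1=0.9062954, φ2=-0.7674754, Δφ=-1.6737708, Δλ=-0.7016067 rad; a=sin²(Δφ/2)+cosφ1·cosφ2·sin²(Δλ/2)=0.6038069377; c=2·atan2(√a, √(1-a))=1.779931378; dist=6371·c=11339.943 ≈ 11339.9 km; running total=27208.6 km
Leg 3 bearing: y=sinΔλ·cosφ2=-0.46450523, x=cosφ1·sinφ2-sinφ1·cosφ2·cosΔλ=-0.86088987; θ=atan2(y, x)=-151.6503° <0 so +360° → 208.3497° ≈ 208.3°

Leg 1: dist=9864.5 km, bearing=95.5°
Leg 2: dist=6004.2 km, bearing=358.5°
Leg 3: dist=11339.9 km, bearing=208.3°
Total: 27208.6 km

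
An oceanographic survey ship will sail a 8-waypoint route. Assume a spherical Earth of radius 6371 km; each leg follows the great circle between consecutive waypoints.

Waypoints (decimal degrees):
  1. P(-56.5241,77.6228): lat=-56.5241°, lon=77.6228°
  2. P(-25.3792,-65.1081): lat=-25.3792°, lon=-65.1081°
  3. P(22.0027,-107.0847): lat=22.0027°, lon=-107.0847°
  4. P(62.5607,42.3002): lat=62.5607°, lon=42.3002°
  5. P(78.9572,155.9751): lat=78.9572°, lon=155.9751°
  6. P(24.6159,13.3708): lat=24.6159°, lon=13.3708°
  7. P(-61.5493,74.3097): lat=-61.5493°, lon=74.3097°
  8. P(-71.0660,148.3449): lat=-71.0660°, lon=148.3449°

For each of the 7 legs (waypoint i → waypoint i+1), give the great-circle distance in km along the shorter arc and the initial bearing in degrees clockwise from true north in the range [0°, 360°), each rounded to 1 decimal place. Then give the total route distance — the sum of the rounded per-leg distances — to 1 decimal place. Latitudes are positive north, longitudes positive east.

Leg 1: dist=10256.6 km, bearing=213.2°
Leg 2: dist=6946.6 km, bearing=315.6°
Leg 3: dist=10231.8 km, bearing=13.6°
Leg 4: dist=3704.9 km, bearing=18.6°
Leg 5: dist=8262.6 km, bearing=325.0°
Leg 6: dist=11004.5 km, bearing=155.1°
Leg 7: dist=3230.5 km, bearing=140.0°
Total: 53637.5 km

Leg 1: φ1=-0.9865317, φ2=-0.4429506, Δφ=0.5435811, Δλ=-2.4911241 rad; a=sin²(Δφ/2)+cosφ1·cosφ2·sin²(Δλ/2)=0.5195402957; c=2·atan2(√a, √(1-a))=1.609886873; dist=6371·c=10256.589 ≈ 10256.6 km; running total=10256.6 km
Leg 1 bearing: y=sinΔλ·cosφ2=-0.54711735, x=cosφ1·sinφ2-sinφ1·cosφ2·cosΔλ=-0.83614311; θ=atan2(y, x)=-146.8019° <0 so +360° → 213.1981° ≈ 213.2°
Leg 2: φ1=-0.4429506, φ2=0.3840196, Δφ=0.8269702, Δλ=-0.7326299 rad; a=sin²(Δφ/2)+cosφ1·cosφ2·sin²(Δλ/2)=0.2689133559; c=2·atan2(√a, √(1-a))=1.090351952; dist=6371·c=6946.632 ≈ 6946.6 km; running total=17203.2 km
Leg 2 bearing: y=sinΔλ·cosφ2=-0.62011383, x=cosφ1·sinφ2-sinφ1·cosφ2·cosΔλ=0.63392010; θ=atan2(y, x)=-44.3692° <0 so +360° → 315.6308° ≈ 315.6°
Leg 3: φ1=0.3840196, φ2=1.0918902, Δφ=0.7078706, Δλ=2.6072584 rad; a=sin²(Δφ/2)+cosφ1·cosφ2·sin²(Δλ/2)=0.5175947400; c=2·atan2(√a, √(1-a))=1.605993073; dist=6371·c=10231.782 ≈ 10231.8 km; running total=27435.0 km
Leg 3 bearing: y=sinΔλ·cosφ2=0.23467521, x=cosφ1·sinφ2-sinφ1·cosφ2·cosΔλ=0.97143669; θ=atan2(y, x)=13.5811° ≈ 13.6°
Leg 4: φ1=1.0918902, φ2=1.3780631, Δφ=0.2861729, Δλ=1.9840013 rad; a=sin²(Δφ/2)+cosφ1·cosφ2·sin²(Δλ/2)=0.0821876618; c=2·atan2(√a, √(1-a))=0.581527302; dist=6371·c=3704.910 ≈ 3704.9 km; running total=31139.9 km
Leg 4 bearing: y=sinΔλ·cosφ2=0.17542176, x=cosφ1·sinφ2-sinφ1·cosφ2·cosΔλ=0.52053685; θ=atan2(y, x)=18.6239° ≈ 18.6°
Leg 5: φ1=1.3780631, φ2=0.4296285, Δφ=-0.9484346, Δλ=-2.4889146 rad; a=sin²(Δφ/2)+cosφ1·cosφ2·sin²(Δλ/2)=0.3647612880; c=2·atan2(√a, √(1-a))=1.296907422; dist=6371·c=8262.597 ≈ 8262.6 km; running total=39402.5 km
Leg 5 bearing: y=sinΔλ·cosφ2=-0.55212366, x=cosφ1·sinφ2-sinφ1·cosφ2·cosΔλ=0.78867067; θ=atan2(y, x)=-34.9947° <0 so +360° → 325.0053° ≈ 325.0°
Leg 6: φ1=0.4296285, φ2=-1.0742379, Δφ=-1.5038664, Δλ=1.0635844 rad; a=sin²(Δφ/2)+cosφ1·cosφ2·sin²(Δλ/2)=0.5779244551; c=2·atan2(√a, √(1-a))=1.727283133; dist=6371·c=11004.521 ≈ 11004.5 km; running total=50407.0 km
Leg 6 bearing: y=sinΔλ·cosφ2=0.41642440, x=cosφ1·sinφ2-sinφ1·cosφ2·cosΔλ=-0.89571303; θ=atan2(y, x)=155.0659° ≈ 155.1°
Leg 7: φ1=-1.0742379, φ2=-1.2403357, Δφ=-0.1660977, Δλ=1.2921580 rad; a=sin²(Δφ/2)+cosφ1·cosφ2·sin²(Δλ/2)=0.0629138063; c=2·atan2(√a, √(1-a))=0.507067387; dist=6371·c=3230.526 ≈ 3230.5 km; running total=53637.5 km
Leg 7 bearing: y=sinΔλ·cosφ2=0.31196391, x=cosφ1·sinφ2-sinφ1·cosφ2·cosΔλ=-0.37215743; θ=atan2(y, x)=140.0283° ≈ 140.0°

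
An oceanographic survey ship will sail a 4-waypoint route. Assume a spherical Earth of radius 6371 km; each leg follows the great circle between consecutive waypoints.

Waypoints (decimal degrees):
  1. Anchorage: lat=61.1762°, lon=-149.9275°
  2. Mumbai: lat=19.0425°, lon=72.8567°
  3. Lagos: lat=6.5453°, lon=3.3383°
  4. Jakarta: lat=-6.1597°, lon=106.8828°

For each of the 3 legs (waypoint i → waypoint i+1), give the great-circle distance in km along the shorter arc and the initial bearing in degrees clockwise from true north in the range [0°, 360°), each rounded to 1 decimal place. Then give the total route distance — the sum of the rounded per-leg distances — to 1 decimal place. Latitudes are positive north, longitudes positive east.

Leg 1: dist=10317.5 km, bearing=320.0°
Leg 2: dist=7621.7 km, bearing=269.7°
Leg 3: dist=11575.0 km, bearing=94.7°
Total: 29514.2 km

Leg 1: φ1=1.0677261, φ2=0.3323543, Δφ=-0.7353718, Δλ=3.8883178 rad; a=sin²(Δφ/2)+cosφ1·cosφ2·sin²(Δλ/2)=0.5243123650; c=2·atan2(√a, √(1-a))=1.619440238; dist=6371·c=10317.454 ≈ 10317.5 km; running total=10317.5 km
Leg 1 bearing: y=sinΔλ·cosφ2=-0.64206883, x=cosφ1·sinφ2-sinφ1·cosφ2·cosΔλ=0.76510343; θ=atan2(y, x)=-40.0031° <0 so +360° → 319.9969° ≈ 320.0°
Leg 2: φ1=0.3323543, φ2=0.1142370, Δφ=-0.2181173, Δλ=-1.2133250 rad; a=sin²(Δφ/2)+cosφ1·cosφ2·sin²(Δλ/2)=0.3171031367; c=2·atan2(√a, √(1-a))=1.196310835; dist=6371·c=7621.696 ≈ 7621.7 km; running total=17939.2 km
Leg 2 bearing: y=sinΔλ·cosφ2=-0.93067868, x=cosφ1·sinφ2-sinφ1·cosφ2·cosΔλ=-0.00566879; θ=atan2(y, x)=-90.3490° <0 so +360° → 269.6510° ≈ 269.7°
Leg 3: φ1=0.1142370, φ2=-0.1075070, Δφ=-0.2217441, Δλ=1.8071924 rad; a=sin²(Δφ/2)+cosφ1·cosφ2·sin²(Δλ/2)=0.6217808474; c=2·atan2(√a, √(1-a))=1.816832778; dist=6371·c=11575.042 ≈ 11575.0 km; running total=29514.2 km
Leg 3 bearing: y=sinΔλ·cosφ2=0.96657556, x=cosφ1·sinφ2-sinφ1·cosφ2·cosΔλ=-0.08005861; θ=atan2(y, x)=94.7348° ≈ 94.7°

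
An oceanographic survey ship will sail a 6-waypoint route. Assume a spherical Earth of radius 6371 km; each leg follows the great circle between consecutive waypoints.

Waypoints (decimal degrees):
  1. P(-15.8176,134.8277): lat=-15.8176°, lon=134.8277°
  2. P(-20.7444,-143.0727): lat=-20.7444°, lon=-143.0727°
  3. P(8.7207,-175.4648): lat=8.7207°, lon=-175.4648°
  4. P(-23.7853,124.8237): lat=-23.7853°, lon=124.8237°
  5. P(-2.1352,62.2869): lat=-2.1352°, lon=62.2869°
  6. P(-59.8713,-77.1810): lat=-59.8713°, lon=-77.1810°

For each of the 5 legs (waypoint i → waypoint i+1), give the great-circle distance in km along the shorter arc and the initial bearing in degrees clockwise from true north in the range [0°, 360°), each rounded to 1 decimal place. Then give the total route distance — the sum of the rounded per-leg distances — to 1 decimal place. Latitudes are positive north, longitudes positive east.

Leg 1: dist=8592.9 km, bearing=108.3°
Leg 2: dist=4823.5 km, bearing=309.6°
Leg 3: dist=7420.3 km, bearing=239.3°
Leg 4: dist=7128.0 km, bearing=279.7°
Leg 5: dist=12278.9 km, bearing=200.4°
Total: 40243.6 km

Leg 1: φ1=-0.2760692, φ2=-0.3620581, Δφ=-0.0859889, Δλ=-4.8502770 rad; a=sin²(Δφ/2)+cosφ1·cosφ2·sin²(Δλ/2)=0.3898902807; c=2·atan2(√a, √(1-a))=1.348756901; dist=6371·c=8592.930 ≈ 8592.9 km; running total=8592.9 km
Leg 1 bearing: y=sinΔλ·cosφ2=0.92629367, x=cosφ1·sinφ2-sinφ1·cosφ2·cosΔλ=-0.30575060; θ=atan2(y, x)=108.2670° ≈ 108.3°
Leg 2: φ1=-0.3620581, φ2=0.1522049, Δφ=0.5142630, Δλ=-0.5653488 rad; a=sin²(Δφ/2)+cosφ1·cosφ2·sin²(Δλ/2)=0.1365865205; c=2·atan2(√a, √(1-a))=0.757105639; dist=6371·c=4823.520 ≈ 4823.5 km; running total=13416.4 km
Leg 2 bearing: y=sinΔλ·cosφ2=-0.52951712, x=cosφ1·sinφ2-sinφ1·cosφ2·cosΔλ=0.43741764; θ=atan2(y, x)=-50.4409° <0 so +360° → 309.5591° ≈ 309.6°
Leg 3: φ1=0.1522049, φ2=-0.4151318, Δφ=-0.5673367, Δλ=5.2410230 rad; a=sin²(Δφ/2)+cosφ1·cosφ2·sin²(Δλ/2)=0.3024842775; c=2·atan2(√a, √(1-a))=1.164694247; dist=6371·c=7420.267 ≈ 7420.3 km; running total=20836.7 km
Leg 3 bearing: y=sinΔλ·cosφ2=-0.79015412, x=cosφ1·sinφ2-sinφ1·cosφ2·cosΔλ=-0.46862205; θ=atan2(y, x)=-120.6712° <0 so +360° → 239.3288° ≈ 239.3°
Leg 4: φ1=-0.4151318, φ2=-0.0372663, Δφ=0.3778655, Δλ=-1.0914731 rad; a=sin²(Δφ/2)+cosφ1·cosφ2·sin²(Δλ/2)=0.2816294296; c=2·atan2(√a, √(1-a))=1.118823469; dist=6371·c=7128.024 ≈ 7128.0 km; running total=27964.7 km
Leg 4 bearing: y=sinΔλ·cosφ2=-0.88669116, x=cosφ1·sinφ2-sinφ1·cosφ2·cosΔλ=0.15177603; θ=atan2(y, x)=-80.2867° <0 so +360° → 279.7133° ≈ 279.7°
Leg 5: φ1=-0.0372663, φ2=-1.0449513, Δφ=-1.0076850, Δλ=-2.4341741 rad; a=sin²(Δφ/2)+cosφ1·cosφ2·sin²(Δλ/2)=0.6745047639; c=2·atan2(√a, √(1-a))=1.927310289; dist=6371·c=12278.894 ≈ 12278.9 km; running total=40243.6 km
Leg 5 bearing: y=sinΔλ·cosφ2=-0.32620036, x=cosφ1·sinφ2-sinφ1·cosφ2·cosΔλ=-0.87851333; θ=atan2(y, x)=-159.6296° <0 so +360° → 200.3704° ≈ 200.4°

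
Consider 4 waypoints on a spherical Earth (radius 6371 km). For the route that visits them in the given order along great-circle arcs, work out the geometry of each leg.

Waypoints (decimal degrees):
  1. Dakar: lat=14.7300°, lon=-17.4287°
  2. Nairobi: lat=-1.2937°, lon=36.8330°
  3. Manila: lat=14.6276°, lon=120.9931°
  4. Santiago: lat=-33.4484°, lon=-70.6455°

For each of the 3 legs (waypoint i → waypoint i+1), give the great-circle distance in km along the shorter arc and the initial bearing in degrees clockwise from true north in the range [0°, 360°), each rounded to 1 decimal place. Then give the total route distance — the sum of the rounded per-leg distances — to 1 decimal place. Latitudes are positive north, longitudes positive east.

Leg 1: dist=6228.4 km, bearing=101.9°
Leg 2: dist=9415.9 km, bearing=75.2°
Leg 3: dist=17616.0 km, bearing=152.8°
Total: 33260.3 km

Leg 1: φ1=0.2570870, φ2=-0.0225793, Δφ=-0.2796663, Δλ=0.9470453 rad; a=sin²(Δφ/2)+cosφ1·cosφ2·sin²(Δλ/2)=0.2204983782; c=2·atan2(√a, √(1-a))=0.977613135; dist=6371·c=6228.373 ≈ 6228.4 km; running total=6228.4 km
Leg 1 bearing: y=sinΔλ·cosφ2=0.81148637, x=cosφ1·sinφ2-sinφ1·cosφ2·cosΔλ=-0.17030927; θ=atan2(y, x)=101.8528° ≈ 101.9°
Leg 2: φ1=-0.0225793, φ2=0.2552998, Δφ=0.2778791, Δλ=1.4688708 rad; a=sin²(Δφ/2)+cosφ1·cosφ2·sin²(Δλ/2)=0.4536377633; c=2·atan2(√a, √(1-a))=1.477938465; dist=6371·c=9415.946 ≈ 9415.9 km; running total=15644.3 km
Leg 2 bearing: y=sinΔλ·cosφ2=0.96256594, x=cosφ1·sinφ2-sinφ1·cosφ2·cosΔλ=0.25469389; θ=atan2(y, x)=75.1792° ≈ 75.2°
Leg 3: φ1=0.2552998, φ2=-0.5837847, Δφ=-0.8390845, Δλ=-3.3447245 rad; a=sin²(Δφ/2)+cosφ1·cosφ2·sin²(Δλ/2)=0.9649664890; c=2·atan2(√a, √(1-a))=2.765026870; dist=6371·c=17615.986 ≈ 17616.0 km; running total=33260.3 km
Leg 3 bearing: y=sinΔλ·cosφ2=0.16832651, x=cosφ1·sinφ2-sinφ1·cosφ2·cosΔλ=-0.32694165; θ=atan2(y, x)=152.7582° ≈ 152.8°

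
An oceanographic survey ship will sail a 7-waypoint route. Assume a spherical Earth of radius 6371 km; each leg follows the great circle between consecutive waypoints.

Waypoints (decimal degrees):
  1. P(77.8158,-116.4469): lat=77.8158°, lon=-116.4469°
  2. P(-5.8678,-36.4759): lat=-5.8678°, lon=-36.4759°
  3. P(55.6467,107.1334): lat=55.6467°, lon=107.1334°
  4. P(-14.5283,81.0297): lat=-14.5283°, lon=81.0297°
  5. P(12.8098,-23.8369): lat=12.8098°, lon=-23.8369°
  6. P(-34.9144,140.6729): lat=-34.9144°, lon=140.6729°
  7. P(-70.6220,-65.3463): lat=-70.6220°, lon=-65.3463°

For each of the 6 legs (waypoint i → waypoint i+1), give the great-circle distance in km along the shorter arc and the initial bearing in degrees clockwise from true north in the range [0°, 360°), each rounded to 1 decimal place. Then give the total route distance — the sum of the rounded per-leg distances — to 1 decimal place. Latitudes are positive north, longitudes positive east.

Leg 1: dist=10411.5 km, bearing=101.0°
Leg 2: dist=13613.6 km, bearing=23.4°
Leg 3: dist=8176.7 km, bearing=206.4°
Leg 4: dist=11934.1 km, bearing=279.2°
Leg 5: dist=17104.6 km, bearing=150.2°
Leg 6: dist=8096.9 km, bearing=171.2°
Total: 69337.4 km

Leg 1: φ1=1.3581419, φ2=-0.1024124, Δφ=-1.4605543, Δλ=1.3957573 rad; a=sin²(Δφ/2)+cosφ1·cosφ2·sin²(Δλ/2)=0.5316843120; c=2·atan2(√a, √(1-a))=1.634207438; dist=6371·c=10411.536 ≈ 10411.5 km; running total=10411.5 km
Leg 1 bearing: y=sinΔλ·cosφ2=0.97956023, x=cosφ1·sinφ2-sinφ1·cosφ2·cosΔλ=-0.19090883; θ=atan2(y, x)=101.0283° ≈ 101.0°
Leg 2: φ1=-0.1024124, φ2=0.9712181, Δφ=1.0736306, Δλ=2.5064551 rad; a=sin²(Δφ/2)+cosφ1·cosφ2·sin²(Δλ/2)=0.7681362660; c=2·atan2(√a, √(1-a))=2.136811012; dist=6371·c=13613.623 ≈ 13613.6 km; running total=24025.1 km
Leg 2 bearing: y=sinΔλ·cosφ2=0.33478916, x=cosφ1·sinφ2-sinφ1·cosφ2·cosΔλ=0.77480836; θ=atan2(y, x)=23.3688° ≈ 23.4°
Leg 3: φ1=0.9712181, φ2=-0.2535667, Δφ=-1.2247848, Δλ=-0.4555955 rad; a=sin²(Δφ/2)+cosφ1·cosφ2·sin²(Δλ/2)=0.3582847831; c=2·atan2(√a, √(1-a))=1.283426977; dist=6371·c=8176.713 ≈ 8176.7 km; running total=32201.8 km
Leg 3 bearing: y=sinΔλ·cosφ2=-0.42592775, x=cosφ1·sinφ2-sinφ1·cosφ2·cosΔλ=-0.85921635; θ=atan2(y, x)=-153.6316° <0 so +360° → 206.3684° ≈ 206.4°
Leg 4: φ1=-0.2535667, φ2=0.2235732, Δφ=0.4771399, Δλ=-1.8302674 rad; a=sin²(Δφ/2)+cosφ1·cosφ2·sin²(Δλ/2)=0.6489014731; c=2·atan2(√a, √(1-a))=1.873186674; dist=6371·c=11934.072 ≈ 11934.1 km; running total=44135.9 km
Leg 4 bearing: y=sinΔλ·cosφ2=-0.94247038, x=cosφ1·sinφ2-sinφ1·cosφ2·cosΔλ=0.15186504; θ=atan2(y, x)=-80.8463° <0 so +360° → 279.1537° ≈ 279.2°
Leg 5: φ1=0.2235732, φ2=-0.6093712, Δφ=-0.8329444, Δλ=2.8712377 rad; a=sin²(Δφ/2)+cosφ1·cosφ2·sin²(Δλ/2)=0.9487269492; c=2·atan2(√a, √(1-a))=2.684759457; dist=6371·c=17104.602 ≈ 17104.6 km; running total=61240.5 km
Leg 5 bearing: y=sinΔλ·cosφ2=0.21900246, x=cosφ1·sinφ2-sinφ1·cosφ2·cosΔλ=-0.38290263; θ=atan2(y, x)=150.2325° ≈ 150.2°
Leg 6: φ1=-0.6093712, φ2=-1.2325864, Δφ=-0.6232152, Δλ=-3.5957134 rad; a=sin²(Δφ/2)+cosφ1·cosφ2·sin²(Δλ/2)=0.3522868043; c=2·atan2(√a, √(1-a))=1.270894527; dist=6371·c=8096.869 ≈ 8096.9 km; running total=69337.4 km
Leg 6 bearing: y=sinΔλ·cosφ2=0.14555101, x=cosφ1·sinφ2-sinφ1·cosφ2·cosΔλ=-0.94421298; θ=atan2(y, x)=171.2368° ≈ 171.2°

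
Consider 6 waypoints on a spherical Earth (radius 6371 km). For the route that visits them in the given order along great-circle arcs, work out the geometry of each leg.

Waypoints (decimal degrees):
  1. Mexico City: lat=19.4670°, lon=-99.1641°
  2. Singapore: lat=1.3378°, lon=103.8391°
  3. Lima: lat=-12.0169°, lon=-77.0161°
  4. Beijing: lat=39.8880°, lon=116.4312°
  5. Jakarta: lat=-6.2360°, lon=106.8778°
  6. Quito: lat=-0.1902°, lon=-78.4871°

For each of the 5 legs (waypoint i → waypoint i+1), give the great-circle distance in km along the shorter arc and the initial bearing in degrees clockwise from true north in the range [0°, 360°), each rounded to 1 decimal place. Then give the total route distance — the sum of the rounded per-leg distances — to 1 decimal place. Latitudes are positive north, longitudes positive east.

Leg 1: dist=16601.3 km, bearing=310.1°
Leg 2: dist=18823.9 km, bearing=175.5°
Leg 3: dist=16646.3 km, bearing=339.3°
Leg 4: dist=5221.6 km, bearing=193.0°
Leg 5: dist=19085.0 km, bearing=140.0°
Total: 76378.1 km

Leg 1: φ1=0.3397632, φ2=0.0233490, Δφ=-0.3164142, Δλ=3.5430742 rad; a=sin²(Δφ/2)+cosφ1·cosφ2·sin²(Δλ/2)=0.9299225440; c=2·atan2(√a, √(1-a))=2.605762503; dist=6371·c=16601.313 ≈ 16601.3 km; running total=16601.3 km
Leg 1 bearing: y=sinΔλ·cosφ2=-0.39067602, x=cosφ1·sinφ2-sinφ1·cosφ2·cosΔλ=0.32869237; θ=atan2(y, x)=-49.9247° <0 so +360° → 310.0753° ≈ 310.1°
Leg 2: φ1=0.0233490, φ2=-0.2097345, Δφ=-0.2330835, Δλ=-3.1565187 rad; a=sin²(Δφ/2)+cosφ1·cosφ2·sin²(Δλ/2)=0.9912857683; c=2·atan2(√a, √(1-a))=2.954620329; dist=6371·c=18823.886 ≈ 18823.9 km; running total=35425.2 km
Leg 2 bearing: y=sinΔλ·cosφ2=0.01459843, x=cosφ1·sinφ2-sinφ1·cosφ2·cosΔλ=-0.18531072; θ=atan2(y, x)=175.4956° ≈ 175.5°
Leg 3: φ1=-0.2097345, φ2=0.6961769, Δφ=0.9059114, Δλ=3.3762923 rad; a=sin²(Δφ/2)+cosφ1·cosφ2·sin²(Δλ/2)=0.9317132077; c=2·atan2(√a, √(1-a))=2.612819069; dist=6371·c=16646.270 ≈ 16646.3 km; running total=52071.5 km
Leg 3 bearing: y=sinΔλ·cosφ2=-0.17843618, x=cosφ1·sinφ2-sinφ1·cosφ2·cosΔλ=0.47186370; θ=atan2(y, x)=-20.7142° <0 so +360° → 339.2858° ≈ 339.3°
Leg 4: φ1=0.6961769, φ2=-0.1088387, Δφ=-0.8050157, Δλ=-0.1667383 rad; a=sin²(Δφ/2)+cosφ1·cosφ2·sin²(Δλ/2)=0.1587392498; c=2·atan2(√a, √(1-a))=0.819589206; dist=6371·c=5221.603 ≈ 5221.6 km; running total=57293.1 km
Leg 4 bearing: y=sinΔλ·cosφ2=-0.16498472, x=cosφ1·sinφ2-sinφ1·cosφ2·cosΔλ=-0.71200031; θ=atan2(y, x)=-166.9537° <0 so +360° → 193.0463° ≈ 193.0°
Leg 5: φ1=-0.1088387, φ2=-0.0033196, Δφ=0.1055191, Δλ=-3.2352278 rad; a=sin²(Δφ/2)+cosφ1·cosφ2·sin²(Δλ/2)=0.9946811085; c=2·atan2(√a, √(1-a))=2.995601577; dist=6371·c=19084.978 ≈ 19085.0 km; running total=76378.1 km
Leg 5 bearing: y=sinΔλ·cosφ2=0.09349789, x=cosφ1·sinφ2-sinφ1·cosφ2·cosΔλ=-0.11144751; θ=atan2(y, x)=140.0053° ≈ 140.0°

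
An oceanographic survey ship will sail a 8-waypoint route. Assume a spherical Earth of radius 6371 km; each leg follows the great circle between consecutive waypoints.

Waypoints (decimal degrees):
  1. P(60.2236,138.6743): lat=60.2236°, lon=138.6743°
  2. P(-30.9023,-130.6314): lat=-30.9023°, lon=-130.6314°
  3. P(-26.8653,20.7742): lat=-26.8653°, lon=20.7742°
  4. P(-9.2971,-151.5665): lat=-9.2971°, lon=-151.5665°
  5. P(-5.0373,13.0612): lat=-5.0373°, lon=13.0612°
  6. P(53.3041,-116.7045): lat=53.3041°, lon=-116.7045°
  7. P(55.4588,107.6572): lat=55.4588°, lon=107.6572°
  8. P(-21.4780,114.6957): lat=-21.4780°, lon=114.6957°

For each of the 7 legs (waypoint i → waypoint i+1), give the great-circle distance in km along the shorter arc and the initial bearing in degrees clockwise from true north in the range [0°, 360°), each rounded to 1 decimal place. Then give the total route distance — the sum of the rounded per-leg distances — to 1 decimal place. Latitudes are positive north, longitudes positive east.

Leg 1: φ1=1.0511001, φ2=-0.5393469, Δφ=-1.5904470, Δλ=-4.7002712 rad; a=sin²(Δφ/2)+cosφ1·cosφ2·sin²(Δλ/2)=0.7254659231; c=2·atan2(√a, √(1-a))=2.038605408; dist=6371·c=12987.955 ≈ 12988.0 km; running total=12988.0 km
Leg 1 bearing: y=sinΔλ·cosφ2=0.85798129, x=cosφ1·sinφ2-sinφ1·cosφ2·cosΔλ=-0.24602555; θ=atan2(y, x)=106.0002° ≈ 106.0°
Leg 2: φ1=-0.5393469, φ2=-0.4688879, Δφ=0.0704589, Δλ=2.6425262 rad; a=sin²(Δφ/2)+cosφ1·cosφ2·sin²(Δλ/2)=0.7199970981; c=2·atan2(√a, √(1-a))=2.026388537; dist=6371·c=12910.121 ≈ 12910.1 km; running total=25898.1 km
Leg 2 bearing: y=sinΔλ·cosφ2=0.42695075, x=cosφ1·sinφ2-sinφ1·cosφ2·cosΔλ=-0.79001150; θ=atan2(y, x)=151.6116° ≈ 151.6°
Leg 3: φ1=-0.4688879, φ2=-0.1622650, Δφ=0.3066229, Δλ=-3.0079127 rad; a=sin²(Δφ/2)+cosφ1·cosφ2·sin²(Δλ/2)=0.8997466607; c=2·atan2(√a, √(1-a))=2.497247555; dist=6371·c=15909.964 ≈ 15910.0 km; running total=41808.1 km
Leg 3 bearing: y=sinΔλ·cosφ2=-0.13153140, x=cosφ1·sinφ2-sinφ1·cosφ2·cosΔλ=-0.58609719; θ=atan2(y, x)=-167.3513° <0 so +360° → 192.6487° ≈ 192.6°
Leg 4: φ1=-0.1622650, φ2=-0.0879175, Δφ=0.0743475, Δλ=2.8732954 rad; a=sin²(Δφ/2)+cosφ1·cosφ2·sin²(Δλ/2)=0.9668486301; c=2·atan2(√a, √(1-a))=2.775399665; dist=6371·c=17682.071 ≈ 17682.1 km; running total=59490.2 km
Leg 4 bearing: y=sinΔλ·cosφ2=0.26406614, x=cosφ1·sinφ2-sinφ1·cosφ2·cosΔλ=-0.24182328; θ=atan2(y, x)=132.4824° ≈ 132.5°
Leg 5: φ1=-0.0879175, φ2=0.9303320, Δφ=1.0182495, Δλ=-2.2648387 rad; a=sin²(Δφ/2)+cosφ1·cosφ2·sin²(Δλ/2)=0.7255804008; c=2·atan2(√a, √(1-a))=2.038861940; dist=6371·c=12989.589 ≈ 12989.6 km; running total=72479.8 km
Leg 5 bearing: y=sinΔλ·cosφ2=-0.45933038, x=cosφ1·sinφ2-sinφ1·cosφ2·cosΔλ=0.76515981; θ=atan2(y, x)=-30.9767° <0 so +360° → 329.0233° ≈ 329.0°
Leg 6: φ1=0.9303320, φ2=0.9679387, Δφ=0.0376066, Δλ=3.9158504 rad; a=sin²(Δφ/2)+cosφ1·cosφ2·sin²(Δλ/2)=0.2908816730; c=2·atan2(√a, √(1-a))=1.139293164; dist=6371·c=7258.437 ≈ 7258.4 km; running total=79738.2 km
Leg 6 bearing: y=sinΔλ·cosφ2=-0.39643732, x=cosφ1·sinφ2-sinφ1·cosφ2·cosΔλ=0.81726101; θ=atan2(y, x)=-25.8771° <0 so +360° → 334.1229° ≈ 334.1°
Leg 7: φ1=0.9679387, φ2=-0.3748618, Δφ=-1.3428005, Δλ=0.1228450 rad; a=sin²(Δφ/2)+cosφ1·cosφ2·sin²(Δλ/2)=0.3889752352; c=2·atan2(√a, √(1-a))=1.346880352; dist=6371·c=8580.975 ≈ 8581.0 km; running total=88319.2 km
Leg 7 bearing: y=sinΔλ·cosφ2=0.11402712, x=cosφ1·sinφ2-sinφ1·cosφ2·cosΔλ=-0.96834489; θ=atan2(y, x)=173.2841° ≈ 173.3°

Leg 1: dist=12988.0 km, bearing=106.0°
Leg 2: dist=12910.1 km, bearing=151.6°
Leg 3: dist=15910.0 km, bearing=192.6°
Leg 4: dist=17682.1 km, bearing=132.5°
Leg 5: dist=12989.6 km, bearing=329.0°
Leg 6: dist=7258.4 km, bearing=334.1°
Leg 7: dist=8581.0 km, bearing=173.3°
Total: 88319.2 km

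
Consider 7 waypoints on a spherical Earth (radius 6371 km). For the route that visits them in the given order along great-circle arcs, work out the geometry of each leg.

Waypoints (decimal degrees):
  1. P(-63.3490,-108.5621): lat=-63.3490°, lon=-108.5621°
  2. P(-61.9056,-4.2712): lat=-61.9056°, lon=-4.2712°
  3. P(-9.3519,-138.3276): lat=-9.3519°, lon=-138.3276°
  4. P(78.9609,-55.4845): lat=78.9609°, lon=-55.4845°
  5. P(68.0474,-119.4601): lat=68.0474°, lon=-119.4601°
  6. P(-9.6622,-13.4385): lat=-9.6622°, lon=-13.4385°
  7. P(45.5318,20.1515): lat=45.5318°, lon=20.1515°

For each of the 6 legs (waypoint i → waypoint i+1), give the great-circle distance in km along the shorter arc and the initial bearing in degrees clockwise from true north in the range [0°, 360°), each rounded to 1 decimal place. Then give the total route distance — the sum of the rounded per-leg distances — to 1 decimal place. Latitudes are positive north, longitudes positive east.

Leg 1: φ1=-1.1056486, φ2=-1.0804565, Δφ=0.0251921, Δλ=1.8202196 rad; a=sin²(Δφ/2)+cosφ1·cosφ2·sin²(Δλ/2)=0.1318479208; c=2·atan2(√a, √(1-a))=0.743204288; dist=6371·c=4734.955 ≈ 4735.0 km; running total=4735.0 km
Leg 1 bearing: y=sinΔλ·cosφ2=0.45635284, x=cosφ1·sinφ2-sinφ1·cosφ2·cosΔλ=-0.49959811; θ=atan2(y, x)=137.5902° ≈ 137.6°
Leg 2: φ1=-1.0804565, φ2=-0.1632214, Δφ=0.9172351, Δλ=-2.3397256 rad; a=sin²(Δφ/2)+cosφ1·cosφ2·sin²(Δλ/2)=0.5898811689; c=2·atan2(√a, √(1-a))=1.751541175; dist=6371·c=11159.069 ≈ 11159.1 km; running total=15894.1 km
Leg 2 bearing: y=sinΔλ·cosφ2=-0.70910395, x=cosφ1·sinφ2-sinφ1·cosφ2·cosΔλ=-0.68180429; θ=atan2(y, x)=-133.8756° <0 so +360° → 226.1244° ≈ 226.1°
Leg 3: φ1=-0.1632214, φ2=1.3781277, Δφ=1.5413491, Δλ=1.4458849 rad; a=sin²(Δφ/2)+cosφ1·cosφ2·sin²(Δλ/2)=0.5679761265; c=2·atan2(√a, √(1-a))=1.707170903; dist=6371·c=10876.386 ≈ 10876.4 km; running total=26770.5 km
Leg 3 bearing: y=sinΔλ·cosφ2=0.18998697, x=cosφ1·sinφ2-sinφ1·cosφ2·cosΔλ=0.97232810; θ=atan2(y, x)=11.0559° ≈ 11.1°
Leg 4: φ1=1.3781277, φ2=1.1876512, Δφ=-0.1904765, Δλ=-1.1165849 rad; a=sin²(Δφ/2)+cosφ1·cosφ2·sin²(Δλ/2)=0.0291305895; c=2·atan2(√a, √(1-a))=0.343033129; dist=6371·c=2185.464 ≈ 2185.5 km; running total=28956.0 km
Leg 4 bearing: y=sinΔλ·cosφ2=-0.33593482, x=cosφ1·sinφ2-sinφ1·cosφ2·cosΔλ=0.01660684; θ=atan2(y, x)=-87.1699° <0 so +360° → 272.8301° ≈ 272.8°
Leg 5: φ1=1.1876512, φ2=-0.1686372, Δφ=-1.3562884, Δλ=1.8504260 rad; a=sin²(Δφ/2)+cosφ1·cosφ2·sin²(Δλ/2)=0.6286927615; c=2·atan2(√a, √(1-a))=1.831111918; dist=6371·c=11666.014 ≈ 11666.0 km; running total=40622.0 km
Leg 5 bearing: y=sinΔλ·cosφ2=0.94752313, x=cosφ1·sinφ2-sinφ1·cosφ2·cosΔλ=0.18961175; θ=atan2(y, x)=78.6838° ≈ 78.7°
Leg 6: φ1=-0.1686372, φ2=0.7946798, Δφ=0.9633170, Δλ=0.5862561 rad; a=sin²(Δφ/2)+cosφ1·cosφ2·sin²(Δλ/2)=0.2722571761; c=2·atan2(√a, √(1-a))=1.097878666; dist=6371·c=6994.585 ≈ 6994.6 km; running total=47616.6 km
Leg 6 bearing: y=sinΔλ·cosφ2=0.38755629, x=cosφ1·sinφ2-sinφ1·cosφ2·cosΔλ=0.80145676; θ=atan2(y, x)=25.8068° ≈ 25.8°

Leg 1: dist=4735.0 km, bearing=137.6°
Leg 2: dist=11159.1 km, bearing=226.1°
Leg 3: dist=10876.4 km, bearing=11.1°
Leg 4: dist=2185.5 km, bearing=272.8°
Leg 5: dist=11666.0 km, bearing=78.7°
Leg 6: dist=6994.6 km, bearing=25.8°
Total: 47616.6 km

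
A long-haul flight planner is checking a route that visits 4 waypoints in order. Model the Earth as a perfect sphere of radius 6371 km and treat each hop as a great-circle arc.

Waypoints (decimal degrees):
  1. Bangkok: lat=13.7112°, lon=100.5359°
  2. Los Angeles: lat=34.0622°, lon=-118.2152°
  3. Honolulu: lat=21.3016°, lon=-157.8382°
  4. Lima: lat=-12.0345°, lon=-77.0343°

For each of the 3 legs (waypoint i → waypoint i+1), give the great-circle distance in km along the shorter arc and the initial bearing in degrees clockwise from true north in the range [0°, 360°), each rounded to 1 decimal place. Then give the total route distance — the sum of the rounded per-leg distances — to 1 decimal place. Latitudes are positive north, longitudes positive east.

Leg 1: φ1=0.2393056, φ2=0.5944975, Δφ=0.3551920, Δλ=-3.8179269 rad; a=sin²(Δφ/2)+cosφ1·cosφ2·sin²(Δλ/2)=0.7474504690; c=2·atan2(√a, √(1-a))=2.088517153; dist=6371·c=13305.943 ≈ 13305.9 km; running total=13305.9 km
Leg 1 bearing: y=sinΔλ·cosφ2=0.51854620, x=cosφ1·sinφ2-sinφ1·cosφ2·cosΔλ=0.69726817; θ=atan2(y, x)=36.6375° ≈ 36.6°
Leg 2: φ1=0.5944975, φ2=0.3717831, Δφ=-0.2227145, Δλ=-0.6915518 rad; a=sin²(Δφ/2)+cosφ1·cosφ2·sin²(Δλ/2)=0.1010107133; c=2·atan2(√a, √(1-a))=0.646862626; dist=6371·c=4121.162 ≈ 4121.2 km; running total=17427.1 km
Leg 2 bearing: y=sinΔλ·cosφ2=-0.59416400, x=cosφ1·sinφ2-sinφ1·cosφ2·cosΔλ=-0.10099178; θ=atan2(y, x)=-99.6465° <0 so +360° → 260.3535° ≈ 260.4°
Leg 3: φ1=0.3717831, φ2=-0.2100416, Δφ=-0.5818247, Δλ=1.4102941 rad; a=sin²(Δφ/2)+cosφ1·cosφ2·sin²(Δλ/2)=0.4650601275; c=2·atan2(√a, √(1-a))=1.500859584; dist=6371·c=9561.976 ≈ 9562.0 km; running total=26989.1 km
Leg 3 bearing: y=sinΔλ·cosφ2=0.96545185, x=cosφ1·sinφ2-sinφ1·cosφ2·cosΔλ=-0.25103693; θ=atan2(y, x)=104.5753° ≈ 104.6°

Leg 1: dist=13305.9 km, bearing=36.6°
Leg 2: dist=4121.2 km, bearing=260.4°
Leg 3: dist=9562.0 km, bearing=104.6°
Total: 26989.1 km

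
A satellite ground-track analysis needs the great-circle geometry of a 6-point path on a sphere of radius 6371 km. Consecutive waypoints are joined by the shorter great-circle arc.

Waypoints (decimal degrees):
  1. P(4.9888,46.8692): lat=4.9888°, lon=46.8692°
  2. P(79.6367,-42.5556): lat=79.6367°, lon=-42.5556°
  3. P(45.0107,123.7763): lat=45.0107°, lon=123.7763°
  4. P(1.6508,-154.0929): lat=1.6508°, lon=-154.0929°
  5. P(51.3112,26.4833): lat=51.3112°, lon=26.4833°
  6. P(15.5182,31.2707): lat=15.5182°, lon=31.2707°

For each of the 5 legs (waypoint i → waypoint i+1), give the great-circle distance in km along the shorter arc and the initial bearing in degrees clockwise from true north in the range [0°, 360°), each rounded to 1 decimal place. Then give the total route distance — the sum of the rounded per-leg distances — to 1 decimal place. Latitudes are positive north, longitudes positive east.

Leg 1: dist=9450.4 km, bearing=349.6°
Leg 2: dist=6127.0 km, bearing=11.8°
Leg 3: dist=9259.6 km, bearing=94.4°
Leg 4: dist=14125.7 km, bearing=359.5°
Leg 5: dist=4002.8 km, bearing=172.1°
Total: 42965.5 km

Leg 1: φ1=0.0870710, φ2=1.3899226, Δφ=1.3028516, Δλ=-1.5607572 rad; a=sin²(Δφ/2)+cosφ1·cosφ2·sin²(Δλ/2)=0.4563292683; c=2·atan2(√a, √(1-a))=1.483343433; dist=6371·c=9450.381 ≈ 9450.4 km; running total=9450.4 km
Leg 1 bearing: y=sinΔλ·cosφ2=-0.17988003, x=cosφ1·sinφ2-sinφ1·cosφ2·cosΔλ=0.97980337; θ=atan2(y, x)=-10.4030° <0 so +360° → 349.5970° ≈ 349.6°
Leg 2: φ1=1.3899226, φ2=0.7855849, Δφ=-0.6043377, Δλ=2.9030393 rad; a=sin²(Δφ/2)+cosφ1·cosφ2·sin²(Δλ/2)=0.2139369660; c=2·atan2(√a, √(1-a))=0.961700566; dist=6371·c=6126.994 ≈ 6127.0 km; running total=15577.4 km
Leg 2 bearing: y=sinΔλ·cosφ2=0.16705614, x=cosφ1·sinφ2-sinφ1·cosφ2·cosΔλ=0.80297199; θ=atan2(y, x)=11.7526° ≈ 11.8°
Leg 3: φ1=0.7855849, φ2=0.0288119, Δφ=-0.7567730, Δλ=-4.8497324 rad; a=sin²(Δφ/2)+cosφ1·cosφ2·sin²(Δλ/2)=0.4414363657; c=2·atan2(√a, √(1-a))=1.453399584; dist=6371·c=9259.609 ≈ 9259.6 km; running total=24837.0 km
Leg 3 bearing: y=sinΔλ·cosφ2=0.99017208, x=cosφ1·sinφ2-sinφ1·cosφ2·cosΔλ=-0.07642288; θ=atan2(y, x)=94.4134° ≈ 94.4°
Leg 4: φ1=0.0288119, φ2=0.8955494, Δφ=0.8667375, Δλ=3.1516492 rad; a=sin²(Δφ/2)+cosφ1·cosφ2·sin²(Δλ/2)=0.8011564850; c=2·atan2(√a, √(1-a))=2.217191794; dist=6371·c=14125.729 ≈ 14125.7 km; running total=38962.7 km
Leg 4 bearing: y=sinΔλ·cosφ2=-0.00628617, x=cosφ1·sinφ2-sinφ1·cosφ2·cosΔλ=0.79823529; θ=atan2(y, x)=-0.4512° <0 so +360° → 359.5488° ≈ 359.5°
Leg 5: φ1=0.8955494, φ2=0.2708437, Δφ=-0.6247057, Δλ=0.0835559 rad; a=sin²(Δφ/2)+cosφ1·cosφ2·sin²(Δλ/2)=0.0954830063; c=2·atan2(√a, √(1-a))=0.628289620; dist=6371·c=4002.833 ≈ 4002.8 km; running total=42965.5 km
Leg 5 bearing: y=sinΔλ·cosφ2=0.08041626, x=cosφ1·sinφ2-sinφ1·cosφ2·cosΔλ=-0.58223469; θ=atan2(y, x)=172.1363° ≈ 172.1°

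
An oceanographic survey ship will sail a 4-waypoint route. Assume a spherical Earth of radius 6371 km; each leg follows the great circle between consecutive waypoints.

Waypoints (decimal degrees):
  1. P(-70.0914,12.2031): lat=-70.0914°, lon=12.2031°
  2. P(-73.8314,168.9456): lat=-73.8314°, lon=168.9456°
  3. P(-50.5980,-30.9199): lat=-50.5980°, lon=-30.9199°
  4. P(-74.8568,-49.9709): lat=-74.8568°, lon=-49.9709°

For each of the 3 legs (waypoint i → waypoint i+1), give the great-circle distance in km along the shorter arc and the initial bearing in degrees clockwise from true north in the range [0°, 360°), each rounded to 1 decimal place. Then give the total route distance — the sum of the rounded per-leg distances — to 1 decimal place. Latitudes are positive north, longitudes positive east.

Leg 1: φ1=-1.2233257, φ2=-1.2886010, Δφ=-0.0652753, Δλ=2.7356727 rad; a=sin²(Δφ/2)+cosφ1·cosφ2·sin²(Δλ/2)=0.0920351775; c=2·atan2(√a, √(1-a))=0.616460990; dist=6371·c=3927.473 ≈ 3927.5 km; running total=3927.5 km
Leg 1 bearing: y=sinΔλ·cosφ2=0.10995576, x=cosφ1·sinφ2-sinφ1·cosφ2·cosΔλ=-0.56759893; θ=atan2(y, x)=169.0364° ≈ 169.0°
Leg 2: φ1=-1.2886010, φ2=-0.8831017, Δφ=0.4054993, Δλ=-3.4883110 rad; a=sin²(Δφ/2)+cosφ1·cosφ2·sin²(Δλ/2)=0.2120456762; c=2·atan2(√a, √(1-a))=0.957081137; dist=6371·c=6097.564 ≈ 6097.6 km; running total=10025.1 km
Leg 2 bearing: y=sinΔλ·cosφ2=0.21569904, x=cosφ1·sinφ2-sinφ1·cosφ2·cosΔλ=-0.78854496; θ=atan2(y, x)=164.7015° ≈ 164.7°
Leg 3: φ1=-0.8831017, φ2=-1.3064976, Δφ=-0.4233959, Δλ=-0.3325027 rad; a=sin²(Δφ/2)+cosφ1·cosφ2·sin²(Δλ/2)=0.0486916157; c=2·atan2(√a, √(1-a))=0.444985821; dist=6371·c=2835.005 ≈ 2835.0 km; running total=12860.1 km
Leg 3 bearing: y=sinΔλ·cosφ2=-0.08526877, x=cosφ1·sinφ2-sinφ1·cosφ2·cosΔλ=-0.42191493; θ=atan2(y, x)=-168.5745° <0 so +360° → 191.4255° ≈ 191.4°

Leg 1: dist=3927.5 km, bearing=169.0°
Leg 2: dist=6097.6 km, bearing=164.7°
Leg 3: dist=2835.0 km, bearing=191.4°
Total: 12860.1 km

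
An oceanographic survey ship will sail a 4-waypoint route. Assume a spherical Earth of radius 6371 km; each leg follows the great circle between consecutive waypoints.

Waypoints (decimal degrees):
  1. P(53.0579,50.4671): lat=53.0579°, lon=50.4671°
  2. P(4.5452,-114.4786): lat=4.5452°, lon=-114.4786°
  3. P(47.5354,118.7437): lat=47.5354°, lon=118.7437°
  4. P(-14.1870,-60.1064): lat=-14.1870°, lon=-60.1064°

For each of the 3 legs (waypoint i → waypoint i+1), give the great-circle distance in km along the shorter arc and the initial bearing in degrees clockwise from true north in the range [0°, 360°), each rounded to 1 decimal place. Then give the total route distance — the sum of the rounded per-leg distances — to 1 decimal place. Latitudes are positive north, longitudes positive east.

Leg 1: φ1=0.9260350, φ2=0.0793287, Δφ=-0.8467063, Δλ=-2.8788456 rad; a=sin²(Δφ/2)+cosφ1·cosφ2·sin²(Δλ/2)=0.7576097302; c=2·atan2(√a, √(1-a))=2.112060019; dist=6371·c=13455.934 ≈ 13455.9 km; running total=13455.9 km
Leg 1 bearing: y=sinΔλ·cosφ2=-0.25891752, x=cosφ1·sinφ2-sinφ1·cosφ2·cosΔλ=0.81701323; θ=atan2(y, x)=-17.5838° <0 so +360° → 342.4162° ≈ 342.4°
Leg 2: φ1=0.0793287, φ2=0.8296492, Δφ=0.7503205, Δλ=4.0704970 rad; a=sin²(Δφ/2)+cosφ1·cosφ2·sin²(Δλ/2)=0.6722404511; c=2·atan2(√a, √(1-a))=1.922482114; dist=6371·c=12248.134 ≈ 12248.1 km; running total=25704.0 km
Leg 2 bearing: y=sinΔλ·cosφ2=-0.54075878, x=cosφ1·sinφ2-sinφ1·cosφ2·cosΔλ=0.76740657; θ=atan2(y, x)=-35.1707° <0 so +360° → 324.8293° ≈ 324.8°
Leg 3: φ1=0.8296492, φ2=-0.2476099, Δφ=-1.0772591, Δλ=-3.1215231 rad; a=sin²(Δφ/2)+cosφ1·cosφ2·sin²(Δλ/2)=0.9176057329; c=2·atan2(√a, √(1-a))=2.559313533; dist=6371·c=16305.387 ≈ 16305.4 km; running total=42009.4 km
Leg 3 bearing: y=sinΔλ·cosφ2=-0.01945613, x=cosφ1·sinφ2-sinφ1·cosφ2·cosΔλ=0.54958463; θ=atan2(y, x)=-2.0275° <0 so +360° → 357.9725° ≈ 358.0°

Leg 1: dist=13455.9 km, bearing=342.4°
Leg 2: dist=12248.1 km, bearing=324.8°
Leg 3: dist=16305.4 km, bearing=358.0°
Total: 42009.4 km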